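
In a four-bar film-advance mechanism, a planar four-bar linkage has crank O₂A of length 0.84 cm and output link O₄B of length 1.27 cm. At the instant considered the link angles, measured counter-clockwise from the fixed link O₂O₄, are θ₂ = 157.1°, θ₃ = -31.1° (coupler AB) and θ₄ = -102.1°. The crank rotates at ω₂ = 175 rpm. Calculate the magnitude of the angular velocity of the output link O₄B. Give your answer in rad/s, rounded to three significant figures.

1.83

ω₂ = 18.33 rad/s (from 175 rpm).
Differentiating the loop-closure r₂e^{iθ₂}+r₃e^{iθ₃}=r₁+r₄e^{iθ₄} gives r₂ω₂e^{iθ₂}+r₃ω₃e^{iθ₃}=r₄ω₄e^{iθ₄}.
Eliminating the other unknown: ω₄ = r₂ω₂ sin(θ₂−θ₃) / [r₄ sin(θ₄−θ₃)].
Numerator sine = -0.14263; denominator sine = -0.94552.
Result = 0.0084·18.33·(-0.14263) / (0.0127·(-0.94552)) = +1.8284 rad/s; magnitude 1.8284 rad/s.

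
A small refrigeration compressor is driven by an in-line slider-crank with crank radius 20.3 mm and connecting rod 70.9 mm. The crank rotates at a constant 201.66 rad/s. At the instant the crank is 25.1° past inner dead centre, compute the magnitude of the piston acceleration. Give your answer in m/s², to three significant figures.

ω = 201.7 rad/s
x(θ) = r cosθ + √(L² − r² sin²θ); with ω constant, a = ω²·d²x/dθ².
d²x/dθ² = −r cosθ − r²(cos2θ)/√u − r⁴ sin²2θ/(4u^{3/2}),  u = L² − r² sin²θ = 0.00495266 m².
Substituting r = 0.0203 m, L = 0.0709 m, θ = 25.1°: d²x/dθ² = -0.022203 m.
a = ω²·d²x/dθ² = (201.7)²·(-0.022203) = -902.93 m/s²;  |a| = 902.93 m/s².

903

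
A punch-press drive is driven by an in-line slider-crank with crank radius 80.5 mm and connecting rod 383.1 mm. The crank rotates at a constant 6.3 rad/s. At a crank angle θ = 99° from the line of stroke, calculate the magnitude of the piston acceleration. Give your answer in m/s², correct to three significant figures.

1.15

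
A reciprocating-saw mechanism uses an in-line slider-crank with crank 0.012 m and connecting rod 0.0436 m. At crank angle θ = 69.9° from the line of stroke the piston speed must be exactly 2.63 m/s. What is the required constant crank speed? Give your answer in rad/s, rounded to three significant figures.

213

For an in-line slider-crank, |v_piston| = rω|sinθ|·[1 + r cosθ/√(L² − r² sin²θ)].
With r = 0.012 m, L = 0.0436 m, θ = 69.9°: the bracketed kinematic factor |dx/dθ| = 0.012373 m.
ω = v/|dx/dθ| = 2.63/0.012373 = 212.57 rad/s.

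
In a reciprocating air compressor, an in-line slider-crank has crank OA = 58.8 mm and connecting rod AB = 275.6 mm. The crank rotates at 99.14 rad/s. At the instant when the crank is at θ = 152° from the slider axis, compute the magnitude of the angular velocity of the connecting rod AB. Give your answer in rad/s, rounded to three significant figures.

18.8

ω = 99.14 rad/s
The rod makes angle φ with the slider axis where L sinφ = r sinθ; differentiating, L cosφ·φ̇ = r ω cosθ.
L cosφ = √(L² − r² sin²θ) = 0.27421 m.
|ω_rod| = r ω |cosθ| / √(L² − r² sin²θ) = 0.0588·99.14·0.88295/0.27421 = 18.77 rad/s.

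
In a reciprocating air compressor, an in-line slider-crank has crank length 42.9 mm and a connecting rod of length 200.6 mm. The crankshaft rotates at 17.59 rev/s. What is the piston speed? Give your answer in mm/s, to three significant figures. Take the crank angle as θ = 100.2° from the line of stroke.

4490

ω = 2π·17.6 = 110.5 rad/s
For an in-line slider-crank, x = r cosθ + √(L² − r² sin²θ), so v = −rω sinθ·[1 + r cosθ/√(L² − r² sin²θ)].
With r = 0.0429 m, L = 0.2006 m, θ = 100.2°: √(L² − r² sin²θ) = 0.19611 m.
v = −0.0429·110.5·0.98420·[1 + 0.0429·-0.17708/0.19611] = -4.4857 m/s.
|v| = 4.4857 m/s = 4485.7 mm/s.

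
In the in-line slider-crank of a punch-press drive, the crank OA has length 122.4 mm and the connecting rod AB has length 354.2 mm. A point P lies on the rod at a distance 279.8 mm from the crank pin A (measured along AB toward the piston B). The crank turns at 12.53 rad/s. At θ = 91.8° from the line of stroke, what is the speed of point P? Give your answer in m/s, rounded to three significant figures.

1.52

ω = 12.53 rad/s.  Crank-pin speed |V_A| = rω = 1.5337 m/s, perpendicular to OA.
Rod angle: sinφ = −(r/L) sinθ ⇒ φ = -20.206°; ω_rod = −rω cosθ/√(L²−r²sin²θ) = +0.14493 rad/s.
V_P = V_A + ω_rod × AP, with AP = 0.2798 m along the rod.
Components: V_Px = −rω sinθ − a·ω_rod·sinφ = -1.5189 m/s;  V_Py = rω cosθ + a·ω_rod·cosφ = -0.010119 m/s.
|V_P| = √(V_Px² + V_Py²) = 1.5189 m/s.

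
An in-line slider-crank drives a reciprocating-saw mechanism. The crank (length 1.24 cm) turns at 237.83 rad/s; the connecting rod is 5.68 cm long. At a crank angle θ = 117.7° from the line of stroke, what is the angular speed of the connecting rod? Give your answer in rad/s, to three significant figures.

24.6

ω = 237.8 rad/s
The rod makes angle φ with the slider axis where L sinφ = r sinθ; differentiating, L cosφ·φ̇ = r ω cosθ.
L cosφ = √(L² − r² sin²θ) = 0.055729 m.
|ω_rod| = r ω |cosθ| / √(L² − r² sin²θ) = 0.0124·237.8·0.46484/0.055729 = 24.599 rad/s.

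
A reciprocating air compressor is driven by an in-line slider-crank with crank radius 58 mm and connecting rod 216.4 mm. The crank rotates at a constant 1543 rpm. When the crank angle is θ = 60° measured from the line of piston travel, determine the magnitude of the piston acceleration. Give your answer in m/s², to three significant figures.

554

ω = 2π·1543/60 = 161.6 rad/s
x(θ) = r cosθ + √(L² − r² sin²θ); with ω constant, a = ω²·d²x/dθ².
d²x/dθ² = −r cosθ − r²(cos2θ)/√u − r⁴ sin²2θ/(4u^{3/2}),  u = L² − r² sin²θ = 0.044306 m².
Substituting r = 0.058 m, L = 0.2164 m, θ = 60°: d²x/dθ² = -0.021237 m.
a = ω²·d²x/dθ² = (161.6)²·(-0.021237) = -554.47 m/s²;  |a| = 554.47 m/s².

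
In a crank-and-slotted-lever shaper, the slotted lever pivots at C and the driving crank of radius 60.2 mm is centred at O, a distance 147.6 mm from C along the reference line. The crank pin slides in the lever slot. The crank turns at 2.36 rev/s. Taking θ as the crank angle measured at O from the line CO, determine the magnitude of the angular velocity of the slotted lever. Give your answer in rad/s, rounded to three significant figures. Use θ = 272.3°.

ω = 14.83 rad/s (from 2.36 rev/s).
Crank pin A relative to C: A = (d + r cosθ, r sinθ); lever angle φ = atan2(r sinθ, d + r cosθ).
Differentiating tanφ: φ̇ = rω(d cosθ + r)/(d² + r² + 2dr cosθ).
d² + r² + 2dr cosθ = |CA|² = 0.026123 m²;  d cosθ + r = +0.066123 m.
|ω_lever| = |0.0602·14.83·+0.066123| / 0.026123 = 2.2595 rad/s.

2.26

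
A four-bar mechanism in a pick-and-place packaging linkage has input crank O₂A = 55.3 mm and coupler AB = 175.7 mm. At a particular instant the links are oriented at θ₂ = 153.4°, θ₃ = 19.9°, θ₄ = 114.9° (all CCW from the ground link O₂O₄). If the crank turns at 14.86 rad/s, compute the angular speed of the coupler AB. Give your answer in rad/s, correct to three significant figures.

2.92

ω₂ = 14.86 rad/s
Differentiating the loop-closure r₂e^{iθ₂}+r₃e^{iθ₃}=r₁+r₄e^{iθ₄} gives r₂ω₂e^{iθ₂}+r₃ω₃e^{iθ₃}=r₄ω₄e^{iθ₄}.
Eliminating the other unknown: ω₃ = r₂ω₂ sin(θ₄−θ₂) / [r₃ sin(θ₃−θ₄)].
Numerator sine = -0.62251; denominator sine = -0.99619.
Result = 0.0553·14.86·(-0.62251) / (0.1757·(-0.99619)) = +2.9227 rad/s; magnitude 2.9227 rad/s.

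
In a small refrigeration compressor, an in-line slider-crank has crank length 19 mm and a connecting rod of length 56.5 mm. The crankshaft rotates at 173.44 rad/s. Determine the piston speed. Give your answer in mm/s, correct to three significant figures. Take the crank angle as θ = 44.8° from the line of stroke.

ω = 173.4 rad/s
For an in-line slider-crank, x = r cosθ + √(L² − r² sin²θ), so v = −rω sinθ·[1 + r cosθ/√(L² − r² sin²θ)].
With r = 0.019 m, L = 0.0565 m, θ = 44.8°: √(L² − r² sin²θ) = 0.054891 m.
v = −0.019·173.4·0.70463·[1 + 0.019·0.70957/0.054891] = -2.8923 m/s.
|v| = 2.8923 m/s = 2892.3 mm/s.

2890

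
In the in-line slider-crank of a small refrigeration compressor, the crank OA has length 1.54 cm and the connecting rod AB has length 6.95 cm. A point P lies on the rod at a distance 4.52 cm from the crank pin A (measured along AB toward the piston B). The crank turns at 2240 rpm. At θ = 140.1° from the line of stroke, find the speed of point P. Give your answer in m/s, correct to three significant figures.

2.28

ω = 234.6 rad/s.  Crank-pin speed |V_A| = rω = 3.6124 m/s, perpendicular to OA.
Rod angle: sinφ = −(r/L) sinθ ⇒ φ = -8.171°; ω_rod = −rω cosθ/√(L²−r²sin²θ) = +40.284 rad/s.
V_P = V_A + ω_rod × AP, with AP = 0.0452 m along the rod.
Components: V_Px = −rω sinθ − a·ω_rod·sinφ = -2.0584 m/s;  V_Py = rω cosθ + a·ω_rod·cosφ = -0.96896 m/s.
|V_P| = √(V_Px² + V_Py²) = 2.275 m/s.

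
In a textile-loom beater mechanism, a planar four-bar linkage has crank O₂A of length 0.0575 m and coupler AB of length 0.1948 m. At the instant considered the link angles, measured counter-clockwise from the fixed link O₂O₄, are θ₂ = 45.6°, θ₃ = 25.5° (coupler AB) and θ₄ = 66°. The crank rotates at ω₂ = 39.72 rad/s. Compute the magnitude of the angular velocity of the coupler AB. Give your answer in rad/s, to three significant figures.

ω₂ = 39.72 rad/s
Differentiating the loop-closure r₂e^{iθ₂}+r₃e^{iθ₃}=r₁+r₄e^{iθ₄} gives r₂ω₂e^{iθ₂}+r₃ω₃e^{iθ₃}=r₄ω₄e^{iθ₄}.
Eliminating the other unknown: ω₃ = r₂ω₂ sin(θ₄−θ₂) / [r₃ sin(θ₃−θ₄)].
Numerator sine = +0.34857; denominator sine = -0.64945.
Result = 0.0575·39.72·(+0.34857) / (0.1948·(-0.64945)) = -6.2927 rad/s; magnitude 6.2927 rad/s.

6.29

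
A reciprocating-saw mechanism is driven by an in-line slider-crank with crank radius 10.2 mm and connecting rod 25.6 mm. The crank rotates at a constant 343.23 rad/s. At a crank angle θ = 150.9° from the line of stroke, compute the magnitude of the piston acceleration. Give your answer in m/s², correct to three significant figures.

778

ω = 343.2 rad/s
x(θ) = r cosθ + √(L² − r² sin²θ); with ω constant, a = ω²·d²x/dθ².
d²x/dθ² = −r cosθ − r²(cos2θ)/√u − r⁴ sin²2θ/(4u^{3/2}),  u = L² − r² sin²θ = 0.000630752 m².
Substituting r = 0.0102 m, L = 0.0256 m, θ = 150.9°: d²x/dθ² = +0.0066061 m.
a = ω²·d²x/dθ² = (343.2)²·(+0.0066061) = +778.25 m/s²;  |a| = 778.25 m/s².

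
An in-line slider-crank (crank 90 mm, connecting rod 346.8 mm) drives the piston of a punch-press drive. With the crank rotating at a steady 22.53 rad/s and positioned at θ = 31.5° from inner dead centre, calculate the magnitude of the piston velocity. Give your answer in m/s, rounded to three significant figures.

1.30

ω = 22.53 rad/s
For an in-line slider-crank, x = r cosθ + √(L² − r² sin²θ), so v = −rω sinθ·[1 + r cosθ/√(L² − r² sin²θ)].
With r = 0.09 m, L = 0.3468 m, θ = 31.5°: √(L² − r² sin²θ) = 0.3436 m.
v = −0.09·22.53·0.52250·[1 + 0.09·0.85264/0.3436] = -1.2961 m/s.
|v| = 1.2961 m/s.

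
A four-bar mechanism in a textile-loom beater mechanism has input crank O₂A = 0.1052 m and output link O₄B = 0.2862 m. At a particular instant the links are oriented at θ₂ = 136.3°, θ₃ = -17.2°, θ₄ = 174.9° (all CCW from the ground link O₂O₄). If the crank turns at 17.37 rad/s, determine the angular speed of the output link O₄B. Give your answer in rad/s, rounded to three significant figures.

ω₂ = 17.37 rad/s
Differentiating the loop-closure r₂e^{iθ₂}+r₃e^{iθ₃}=r₁+r₄e^{iθ₄} gives r₂ω₂e^{iθ₂}+r₃ω₃e^{iθ₃}=r₄ω₄e^{iθ₄}.
Eliminating the other unknown: ω₄ = r₂ω₂ sin(θ₂−θ₃) / [r₄ sin(θ₄−θ₃)].
Numerator sine = +0.44620; denominator sine = -0.20962.
Result = 0.1052·17.37·(+0.44620) / (0.2862·(-0.20962)) = -13.591 rad/s; magnitude 13.591 rad/s.

13.6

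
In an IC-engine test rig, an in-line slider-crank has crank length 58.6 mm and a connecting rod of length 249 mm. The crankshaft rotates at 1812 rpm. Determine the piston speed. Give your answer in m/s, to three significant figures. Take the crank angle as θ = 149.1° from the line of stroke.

4.55

ω = 2π·1812/60 = 189.8 rad/s
For an in-line slider-crank, x = r cosθ + √(L² − r² sin²θ), so v = −rω sinθ·[1 + r cosθ/√(L² − r² sin²θ)].
With r = 0.0586 m, L = 0.249 m, θ = 149.1°: √(L² − r² sin²θ) = 0.24717 m.
v = −0.0586·189.8·0.51354·[1 + 0.0586·-0.85806/0.24717] = -4.5487 m/s.
|v| = 4.5487 m/s.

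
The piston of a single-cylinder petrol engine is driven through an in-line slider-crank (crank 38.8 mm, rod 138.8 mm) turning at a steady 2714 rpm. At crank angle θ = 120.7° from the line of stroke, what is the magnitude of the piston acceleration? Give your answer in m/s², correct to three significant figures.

2020

ω = 2π·2714/60 = 284.2 rad/s
x(θ) = r cosθ + √(L² − r² sin²θ); with ω constant, a = ω²·d²x/dθ².
d²x/dθ² = −r cosθ − r²(cos2θ)/√u − r⁴ sin²2θ/(4u^{3/2}),  u = L² − r² sin²θ = 0.0181524 m².
Substituting r = 0.0388 m, L = 0.1388 m, θ = 120.7°: d²x/dθ² = +0.024979 m.
a = ω²·d²x/dθ² = (284.2)²·(+0.024979) = +2017.7 m/s²;  |a| = 2017.7 m/s².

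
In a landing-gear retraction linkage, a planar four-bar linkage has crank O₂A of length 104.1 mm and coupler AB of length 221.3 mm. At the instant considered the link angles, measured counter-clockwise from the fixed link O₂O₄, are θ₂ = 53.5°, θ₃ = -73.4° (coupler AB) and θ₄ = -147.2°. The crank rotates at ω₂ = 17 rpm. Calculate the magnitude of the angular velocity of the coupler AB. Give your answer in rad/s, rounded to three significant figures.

0.308

ω₂ = 1.78 rad/s (from 17 rpm).
Differentiating the loop-closure r₂e^{iθ₂}+r₃e^{iθ₃}=r₁+r₄e^{iθ₄} gives r₂ω₂e^{iθ₂}+r₃ω₃e^{iθ₃}=r₄ω₄e^{iθ₄}.
Eliminating the other unknown: ω₃ = r₂ω₂ sin(θ₄−θ₂) / [r₃ sin(θ₃−θ₄)].
Numerator sine = +0.35347; denominator sine = +0.96029.
Result = 0.1041·1.78·(+0.35347) / (0.2213·(+0.96029)) = +0.30825 rad/s; magnitude 0.30825 rad/s.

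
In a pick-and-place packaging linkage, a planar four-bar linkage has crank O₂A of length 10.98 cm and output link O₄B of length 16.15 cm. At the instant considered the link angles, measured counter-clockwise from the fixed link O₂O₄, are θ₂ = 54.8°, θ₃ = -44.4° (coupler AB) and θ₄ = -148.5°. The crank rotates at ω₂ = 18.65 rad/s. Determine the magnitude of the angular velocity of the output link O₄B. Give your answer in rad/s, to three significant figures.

12.9

ω₂ = 18.65 rad/s
Differentiating the loop-closure r₂e^{iθ₂}+r₃e^{iθ₃}=r₁+r₄e^{iθ₄} gives r₂ω₂e^{iθ₂}+r₃ω₃e^{iθ₃}=r₄ω₄e^{iθ₄}.
Eliminating the other unknown: ω₄ = r₂ω₂ sin(θ₂−θ₃) / [r₄ sin(θ₄−θ₃)].
Numerator sine = +0.98714; denominator sine = -0.96987.
Result = 0.1098·18.65·(+0.98714) / (0.1615·(-0.96987)) = -12.905 rad/s; magnitude 12.905 rad/s.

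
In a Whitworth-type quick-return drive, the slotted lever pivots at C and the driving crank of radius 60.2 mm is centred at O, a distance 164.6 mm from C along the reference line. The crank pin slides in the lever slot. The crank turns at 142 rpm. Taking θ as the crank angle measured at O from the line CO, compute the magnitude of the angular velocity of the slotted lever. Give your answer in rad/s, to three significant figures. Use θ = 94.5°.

1.45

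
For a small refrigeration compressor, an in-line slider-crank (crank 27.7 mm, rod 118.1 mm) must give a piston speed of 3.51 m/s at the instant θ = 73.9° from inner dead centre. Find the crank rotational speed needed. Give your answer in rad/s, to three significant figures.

For an in-line slider-crank, |v_piston| = rω|sinθ|·[1 + r cosθ/√(L² − r² sin²θ)].
With r = 0.0277 m, L = 0.1181 m, θ = 73.9°: the bracketed kinematic factor |dx/dθ| = 0.02839 m.
ω = v/|dx/dθ| = 3.51/0.02839 = 123.63 rad/s.

124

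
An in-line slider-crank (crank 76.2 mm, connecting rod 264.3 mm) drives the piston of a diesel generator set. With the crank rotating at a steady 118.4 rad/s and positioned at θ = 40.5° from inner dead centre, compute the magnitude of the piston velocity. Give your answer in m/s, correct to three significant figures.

7.17

ω = 118.4 rad/s
For an in-line slider-crank, x = r cosθ + √(L² − r² sin²θ), so v = −rω sinθ·[1 + r cosθ/√(L² − r² sin²θ)].
With r = 0.0762 m, L = 0.2643 m, θ = 40.5°: √(L² − r² sin²θ) = 0.25963 m.
v = −0.0762·118.4·0.64945·[1 + 0.0762·0.76041/0.25963] = -7.1671 m/s.
|v| = 7.1671 m/s.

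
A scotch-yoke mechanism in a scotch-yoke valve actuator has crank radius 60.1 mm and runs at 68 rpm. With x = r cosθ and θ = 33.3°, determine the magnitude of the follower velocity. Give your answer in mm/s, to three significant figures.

ω = 7.121 rad/s (from 68 rpm).
x = r cosθ ⇒ ẋ = −rω sinθ.
|v| = rω|sinθ| = 0.0601·7.121·|sin 33.3°| = 0.23496 m/s = 234.96 mm/s.

235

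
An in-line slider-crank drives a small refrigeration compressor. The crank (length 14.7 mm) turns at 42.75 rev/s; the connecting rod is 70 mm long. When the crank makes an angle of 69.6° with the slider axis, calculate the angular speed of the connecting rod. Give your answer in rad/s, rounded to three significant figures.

20.1

ω = 268.6 rad/s (converted from 42.75 rev/s).
The rod makes angle φ with the slider axis where L sinφ = r sinθ; differentiating, L cosφ·φ̇ = r ω cosθ.
L cosφ = √(L² − r² sin²θ) = 0.068631 m.
|ω_rod| = r ω |cosθ| / √(L² − r² sin²θ) = 0.0147·268.6·0.34857/0.068631 = 20.054 rad/s.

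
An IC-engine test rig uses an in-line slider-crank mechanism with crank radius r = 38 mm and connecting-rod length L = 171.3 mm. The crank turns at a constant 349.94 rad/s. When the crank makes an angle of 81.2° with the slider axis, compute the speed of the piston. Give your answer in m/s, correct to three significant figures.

13.6

ω = 349.9 rad/s
For an in-line slider-crank, x = r cosθ + √(L² − r² sin²θ), so v = −rω sinθ·[1 + r cosθ/√(L² − r² sin²θ)].
With r = 0.038 m, L = 0.1713 m, θ = 81.2°: √(L² − r² sin²θ) = 0.16713 m.
v = −0.038·349.9·0.98823·[1 + 0.038·0.15299/0.16713] = -13.598 m/s.
|v| = 13.598 m/s.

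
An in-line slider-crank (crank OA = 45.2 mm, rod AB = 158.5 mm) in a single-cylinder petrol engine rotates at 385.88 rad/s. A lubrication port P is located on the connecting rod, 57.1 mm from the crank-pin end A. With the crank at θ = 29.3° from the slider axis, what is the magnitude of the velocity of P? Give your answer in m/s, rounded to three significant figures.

ω = 385.9 rad/s.  Crank-pin speed |V_A| = rω = 17.442 m/s, perpendicular to OA.
Rod angle: sinφ = −(r/L) sinθ ⇒ φ = -8.022°; ω_rod = −rω cosθ/√(L²−r²sin²θ) = -96.913 rad/s.
V_P = V_A + ω_rod × AP, with AP = 0.0571 m along the rod.
Components: V_Px = −rω sinθ − a·ω_rod·sinφ = -9.308 m/s;  V_Py = rω cosθ + a·ω_rod·cosφ = +9.7308 m/s.
|V_P| = √(V_Px² + V_Py²) = 13.466 m/s.

13.5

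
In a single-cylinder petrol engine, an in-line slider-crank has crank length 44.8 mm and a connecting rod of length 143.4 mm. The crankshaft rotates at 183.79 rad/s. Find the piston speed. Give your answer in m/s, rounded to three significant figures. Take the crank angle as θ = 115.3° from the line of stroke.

ω = 183.8 rad/s
For an in-line slider-crank, x = r cosθ + √(L² − r² sin²θ), so v = −rω sinθ·[1 + r cosθ/√(L² − r² sin²θ)].
With r = 0.0448 m, L = 0.1434 m, θ = 115.3°: √(L² − r² sin²θ) = 0.13756 m.
v = −0.0448·183.8·0.90408·[1 + 0.0448·-0.42736/0.13756] = -6.408 m/s.
|v| = 6.408 m/s.

6.41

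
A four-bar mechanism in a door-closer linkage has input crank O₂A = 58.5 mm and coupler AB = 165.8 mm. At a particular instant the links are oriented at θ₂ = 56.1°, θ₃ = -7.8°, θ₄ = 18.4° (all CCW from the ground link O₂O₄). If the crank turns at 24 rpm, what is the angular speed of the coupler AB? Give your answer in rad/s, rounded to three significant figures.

ω₂ = 2.513 rad/s (from 24 rpm).
Differentiating the loop-closure r₂e^{iθ₂}+r₃e^{iθ₃}=r₁+r₄e^{iθ₄} gives r₂ω₂e^{iθ₂}+r₃ω₃e^{iθ₃}=r₄ω₄e^{iθ₄}.
Eliminating the other unknown: ω₃ = r₂ω₂ sin(θ₄−θ₂) / [r₃ sin(θ₃−θ₄)].
Numerator sine = -0.61153; denominator sine = -0.44151.
Result = 0.0585·2.513·(-0.61153) / (0.1658·(-0.44151)) = +1.2283 rad/s; magnitude 1.2283 rad/s.

1.23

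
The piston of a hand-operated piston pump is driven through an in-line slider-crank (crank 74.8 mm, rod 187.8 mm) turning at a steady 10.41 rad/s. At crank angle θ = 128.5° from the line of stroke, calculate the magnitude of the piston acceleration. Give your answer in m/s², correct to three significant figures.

5.67

ω = 10.41 rad/s
x(θ) = r cosθ + √(L² − r² sin²θ); with ω constant, a = ω²·d²x/dθ².
d²x/dθ² = −r cosθ − r²(cos2θ)/√u − r⁴ sin²2θ/(4u^{3/2}),  u = L² − r² sin²θ = 0.031842 m².
Substituting r = 0.0748 m, L = 0.1878 m, θ = 128.5°: d²x/dθ² = +0.05231 m.
a = ω²·d²x/dθ² = (10.41)²·(+0.05231) = +5.6687 m/s²;  |a| = 5.6687 m/s².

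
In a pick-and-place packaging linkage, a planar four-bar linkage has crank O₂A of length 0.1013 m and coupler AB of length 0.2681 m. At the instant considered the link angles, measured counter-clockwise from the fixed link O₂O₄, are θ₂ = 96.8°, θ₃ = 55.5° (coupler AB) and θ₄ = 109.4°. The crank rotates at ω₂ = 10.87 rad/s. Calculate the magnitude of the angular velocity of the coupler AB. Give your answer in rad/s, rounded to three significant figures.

ω₂ = 10.87 rad/s
Differentiating the loop-closure r₂e^{iθ₂}+r₃e^{iθ₃}=r₁+r₄e^{iθ₄} gives r₂ω₂e^{iθ₂}+r₃ω₃e^{iθ₃}=r₄ω₄e^{iθ₄}.
Eliminating the other unknown: ω₃ = r₂ω₂ sin(θ₄−θ₂) / [r₃ sin(θ₃−θ₄)].
Numerator sine = +0.21814; denominator sine = -0.80799.
Result = 0.1013·10.87·(+0.21814) / (0.2681·(-0.80799)) = -1.1089 rad/s; magnitude 1.1089 rad/s.

1.11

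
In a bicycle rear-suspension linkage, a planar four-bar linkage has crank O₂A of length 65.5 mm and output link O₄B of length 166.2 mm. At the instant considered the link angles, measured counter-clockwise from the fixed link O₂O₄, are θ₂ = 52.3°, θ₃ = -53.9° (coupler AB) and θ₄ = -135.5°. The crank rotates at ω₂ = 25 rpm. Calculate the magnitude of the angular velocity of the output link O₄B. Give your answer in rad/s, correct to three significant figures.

1.00

ω₂ = 2.618 rad/s (from 25 rpm).
Differentiating the loop-closure r₂e^{iθ₂}+r₃e^{iθ₃}=r₁+r₄e^{iθ₄} gives r₂ω₂e^{iθ₂}+r₃ω₃e^{iθ₃}=r₄ω₄e^{iθ₄}.
Eliminating the other unknown: ω₄ = r₂ω₂ sin(θ₂−θ₃) / [r₄ sin(θ₄−θ₃)].
Numerator sine = +0.96029; denominator sine = -0.98927.
Result = 0.0655·2.618·(+0.96029) / (0.1662·(-0.98927)) = -1.0015 rad/s; magnitude 1.0015 rad/s.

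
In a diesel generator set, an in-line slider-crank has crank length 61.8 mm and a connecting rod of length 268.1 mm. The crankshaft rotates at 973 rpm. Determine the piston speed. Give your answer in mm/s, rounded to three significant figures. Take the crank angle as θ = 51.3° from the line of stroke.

5630

ω = 2π·973/60 = 101.9 rad/s
For an in-line slider-crank, x = r cosθ + √(L² − r² sin²θ), so v = −rω sinθ·[1 + r cosθ/√(L² − r² sin²θ)].
With r = 0.0618 m, L = 0.2681 m, θ = 51.3°: √(L² − r² sin²θ) = 0.26373 m.
v = −0.0618·101.9·0.78043·[1 + 0.0618·0.62524/0.26373] = -5.6344 m/s.
|v| = 5.6344 m/s = 5634.4 mm/s.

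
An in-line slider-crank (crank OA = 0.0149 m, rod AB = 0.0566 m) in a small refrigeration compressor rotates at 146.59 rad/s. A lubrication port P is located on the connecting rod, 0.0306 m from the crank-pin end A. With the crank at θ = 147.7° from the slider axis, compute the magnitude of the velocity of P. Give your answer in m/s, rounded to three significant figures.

ω = 146.6 rad/s.  Crank-pin speed |V_A| = rω = 2.1842 m/s, perpendicular to OA.
Rod angle: sinφ = −(r/L) sinθ ⇒ φ = -8.087°; ω_rod = −rω cosθ/√(L²−r²sin²θ) = +32.946 rad/s.
V_P = V_A + ω_rod × AP, with AP = 0.0306 m along the rod.
Components: V_Px = −rω sinθ − a·ω_rod·sinφ = -1.0253 m/s;  V_Py = rω cosθ + a·ω_rod·cosφ = -0.84808 m/s.
|V_P| = √(V_Px² + V_Py²) = 1.3306 m/s.

1.33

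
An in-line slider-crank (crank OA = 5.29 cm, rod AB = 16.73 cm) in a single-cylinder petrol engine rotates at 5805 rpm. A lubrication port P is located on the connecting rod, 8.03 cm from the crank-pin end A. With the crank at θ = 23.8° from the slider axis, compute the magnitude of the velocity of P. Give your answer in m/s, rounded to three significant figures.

21.3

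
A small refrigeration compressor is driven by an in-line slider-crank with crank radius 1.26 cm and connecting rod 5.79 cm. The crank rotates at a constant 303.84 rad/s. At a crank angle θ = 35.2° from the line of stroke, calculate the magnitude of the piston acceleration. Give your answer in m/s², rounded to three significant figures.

1040

ω = 303.8 rad/s
x(θ) = r cosθ + √(L² − r² sin²θ); with ω constant, a = ω²·d²x/dθ².
d²x/dθ² = −r cosθ − r²(cos2θ)/√u − r⁴ sin²2θ/(4u^{3/2}),  u = L² − r² sin²θ = 0.00329966 m².
Substituting r = 0.0126 m, L = 0.0579 m, θ = 35.2°: d²x/dθ² = -0.011253 m.
a = ω²·d²x/dθ² = (303.8)²·(-0.011253) = -1038.8 m/s²;  |a| = 1038.8 m/s².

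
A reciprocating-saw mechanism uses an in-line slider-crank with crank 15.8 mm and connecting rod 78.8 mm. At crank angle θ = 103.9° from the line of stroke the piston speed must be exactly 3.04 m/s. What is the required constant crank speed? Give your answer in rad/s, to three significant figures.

For an in-line slider-crank, |v_piston| = rω|sinθ|·[1 + r cosθ/√(L² − r² sin²θ)].
With r = 0.0158 m, L = 0.0788 m, θ = 103.9°: the bracketed kinematic factor |dx/dθ| = 0.014584 m.
ω = v/|dx/dθ| = 3.04/0.014584 = 208.45 rad/s.

208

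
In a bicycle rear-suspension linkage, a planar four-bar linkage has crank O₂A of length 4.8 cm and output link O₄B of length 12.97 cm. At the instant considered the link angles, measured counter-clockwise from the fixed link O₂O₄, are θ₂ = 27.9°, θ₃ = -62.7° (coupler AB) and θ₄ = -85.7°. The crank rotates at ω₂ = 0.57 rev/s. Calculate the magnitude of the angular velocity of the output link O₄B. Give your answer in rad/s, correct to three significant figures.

3.39

ω₂ = 3.581 rad/s (from 0.57 rev/s).
Differentiating the loop-closure r₂e^{iθ₂}+r₃e^{iθ₃}=r₁+r₄e^{iθ₄} gives r₂ω₂e^{iθ₂}+r₃ω₃e^{iθ₃}=r₄ω₄e^{iθ₄}.
Eliminating the other unknown: ω₄ = r₂ω₂ sin(θ₂−θ₃) / [r₄ sin(θ₄−θ₃)].
Numerator sine = +0.99995; denominator sine = -0.39073.
Result = 0.048·3.581·(+0.99995) / (0.1297·(-0.39073)) = -3.392 rad/s; magnitude 3.392 rad/s.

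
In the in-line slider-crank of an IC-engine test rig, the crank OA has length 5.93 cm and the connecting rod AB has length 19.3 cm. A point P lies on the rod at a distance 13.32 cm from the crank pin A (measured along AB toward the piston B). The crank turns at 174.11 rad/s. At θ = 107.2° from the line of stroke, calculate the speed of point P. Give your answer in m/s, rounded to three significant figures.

ω = 174.1 rad/s.  Crank-pin speed |V_A| = rω = 10.325 m/s, perpendicular to OA.
Rod angle: sinφ = −(r/L) sinθ ⇒ φ = -17.068°; ω_rod = −rω cosθ/√(L²−r²sin²θ) = +16.548 rad/s.
V_P = V_A + ω_rod × AP, with AP = 0.1332 m along the rod.
Components: V_Px = −rω sinθ − a·ω_rod·sinφ = -9.216 m/s;  V_Py = rω cosθ + a·ω_rod·cosφ = -0.94599 m/s.
|V_P| = √(V_Px² + V_Py²) = 9.2644 m/s.

9.26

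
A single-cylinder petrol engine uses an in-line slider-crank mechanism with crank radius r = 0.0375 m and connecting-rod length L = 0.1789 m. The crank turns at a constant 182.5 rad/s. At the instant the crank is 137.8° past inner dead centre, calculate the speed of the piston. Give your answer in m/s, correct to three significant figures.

ω = 182.5 rad/s
For an in-line slider-crank, x = r cosθ + √(L² − r² sin²θ), so v = −rω sinθ·[1 + r cosθ/√(L² − r² sin²θ)].
With r = 0.0375 m, L = 0.1789 m, θ = 137.8°: √(L² − r² sin²θ) = 0.17712 m.
v = −0.0375·182.5·0.67172·[1 + 0.0375·-0.74080/0.17712] = -3.8761 m/s.
|v| = 3.8761 m/s.

3.88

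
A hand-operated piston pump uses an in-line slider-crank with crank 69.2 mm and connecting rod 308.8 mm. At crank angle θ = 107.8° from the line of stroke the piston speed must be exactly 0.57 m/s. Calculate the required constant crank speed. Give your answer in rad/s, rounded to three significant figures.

9.30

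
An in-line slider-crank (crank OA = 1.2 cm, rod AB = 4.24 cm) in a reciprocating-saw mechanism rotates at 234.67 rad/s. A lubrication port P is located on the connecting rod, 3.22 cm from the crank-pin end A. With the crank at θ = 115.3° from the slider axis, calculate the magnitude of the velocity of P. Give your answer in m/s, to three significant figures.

ω = 234.7 rad/s.  Crank-pin speed |V_A| = rω = 2.816 m/s, perpendicular to OA.
Rod angle: sinφ = −(r/L) sinθ ⇒ φ = -14.825°; ω_rod = −rω cosθ/√(L²−r²sin²θ) = +29.361 rad/s.
V_P = V_A + ω_rod × AP, with AP = 0.0322 m along the rod.
Components: V_Px = −rω sinθ − a·ω_rod·sinφ = -2.304 m/s;  V_Py = rω cosθ + a·ω_rod·cosφ = -0.28951 m/s.
|V_P| = √(V_Px² + V_Py²) = 2.3221 m/s.

2.32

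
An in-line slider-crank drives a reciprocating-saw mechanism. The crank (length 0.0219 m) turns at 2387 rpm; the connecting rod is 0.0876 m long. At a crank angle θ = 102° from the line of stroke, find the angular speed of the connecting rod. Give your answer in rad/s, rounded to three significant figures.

13.4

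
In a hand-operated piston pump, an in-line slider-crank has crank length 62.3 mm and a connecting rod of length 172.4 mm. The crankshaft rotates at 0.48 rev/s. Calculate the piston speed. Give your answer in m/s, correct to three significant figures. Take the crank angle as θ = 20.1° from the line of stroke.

0.0867

ω = 2π·0.48 = 3.016 rad/s
For an in-line slider-crank, x = r cosθ + √(L² − r² sin²θ), so v = −rω sinθ·[1 + r cosθ/√(L² − r² sin²θ)].
With r = 0.0623 m, L = 0.1724 m, θ = 20.1°: √(L² − r² sin²θ) = 0.17107 m.
v = −0.0623·3.016·0.34366·[1 + 0.0623·0.93909/0.17107] = -0.086655 m/s.
|v| = 0.086655 m/s.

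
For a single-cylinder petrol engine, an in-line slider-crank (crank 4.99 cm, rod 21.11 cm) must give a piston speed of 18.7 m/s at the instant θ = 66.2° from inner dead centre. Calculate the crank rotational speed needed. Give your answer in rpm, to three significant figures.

For an in-line slider-crank, |v_piston| = rω|sinθ|·[1 + r cosθ/√(L² − r² sin²θ)].
With r = 0.0499 m, L = 0.2111 m, θ = 66.2°: the bracketed kinematic factor |dx/dθ| = 0.050117 m.
ω = v/|dx/dθ| = 18.7/0.050117 = 373.12 rad/s.
N = 60ω/(2π) = 3563.1 rpm.

3560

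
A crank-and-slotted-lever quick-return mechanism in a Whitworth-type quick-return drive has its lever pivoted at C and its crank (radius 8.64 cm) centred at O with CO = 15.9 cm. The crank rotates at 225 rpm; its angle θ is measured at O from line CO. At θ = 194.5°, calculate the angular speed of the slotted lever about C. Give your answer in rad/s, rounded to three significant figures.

22.4

ω = 23.56 rad/s (from 225 rpm).
Crank pin A relative to C: A = (d + r cosθ, r sinθ); lever angle φ = atan2(r sinθ, d + r cosθ).
Differentiating tanφ: φ̇ = rω(d cosθ + r)/(d² + r² + 2dr cosθ).
d² + r² + 2dr cosθ = |CA|² = 0.00614591 m²;  d cosθ + r = -0.067535 m.
|ω_lever| = |0.0864·23.56·-0.067535| / 0.00614591 = 22.37 rad/s.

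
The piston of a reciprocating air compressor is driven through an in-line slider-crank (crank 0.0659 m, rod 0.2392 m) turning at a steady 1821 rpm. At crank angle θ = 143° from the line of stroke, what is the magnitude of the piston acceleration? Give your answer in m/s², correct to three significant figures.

ω = 2π·1821/60 = 190.7 rad/s
x(θ) = r cosθ + √(L² − r² sin²θ); with ω constant, a = ω²·d²x/dθ².
d²x/dθ² = −r cosθ − r²(cos2θ)/√u − r⁴ sin²2θ/(4u^{3/2}),  u = L² − r² sin²θ = 0.0556438 m².
Substituting r = 0.0659 m, L = 0.2392 m, θ = 143°: d²x/dθ² = +0.047224 m.
a = ω²·d²x/dθ² = (190.7)²·(+0.047224) = +1717.3 m/s²;  |a| = 1717.3 m/s².

1720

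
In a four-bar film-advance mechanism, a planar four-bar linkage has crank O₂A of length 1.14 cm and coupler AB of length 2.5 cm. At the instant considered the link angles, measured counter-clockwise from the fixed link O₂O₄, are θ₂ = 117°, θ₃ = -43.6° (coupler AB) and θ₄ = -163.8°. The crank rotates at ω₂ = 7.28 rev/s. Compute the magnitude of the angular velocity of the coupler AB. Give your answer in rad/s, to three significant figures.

ω₂ = 45.74 rad/s (from 7.28 rev/s).
Differentiating the loop-closure r₂e^{iθ₂}+r₃e^{iθ₃}=r₁+r₄e^{iθ₄} gives r₂ω₂e^{iθ₂}+r₃ω₃e^{iθ₃}=r₄ω₄e^{iθ₄}.
Eliminating the other unknown: ω₃ = r₂ω₂ sin(θ₄−θ₂) / [r₃ sin(θ₃−θ₄)].
Numerator sine = +0.98229; denominator sine = +0.86427.
Result = 0.0114·45.74·(+0.98229) / (0.025·(+0.86427)) = +23.706 rad/s; magnitude 23.706 rad/s.

23.7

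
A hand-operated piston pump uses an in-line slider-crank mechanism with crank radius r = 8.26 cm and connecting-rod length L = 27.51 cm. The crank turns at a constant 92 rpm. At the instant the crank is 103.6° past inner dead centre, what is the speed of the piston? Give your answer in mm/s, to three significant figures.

ω = 2π·92/60 = 9.634 rad/s
For an in-line slider-crank, x = r cosθ + √(L² − r² sin²θ), so v = −rω sinθ·[1 + r cosθ/√(L² − r² sin²θ)].
With r = 0.0826 m, L = 0.2751 m, θ = 103.6°: √(L² − r² sin²θ) = 0.26312 m.
v = −0.0826·9.634·0.97196·[1 + 0.0826·-0.23514/0.26312] = -0.71638 m/s.
|v| = 0.71638 m/s = 716.38 mm/s.

716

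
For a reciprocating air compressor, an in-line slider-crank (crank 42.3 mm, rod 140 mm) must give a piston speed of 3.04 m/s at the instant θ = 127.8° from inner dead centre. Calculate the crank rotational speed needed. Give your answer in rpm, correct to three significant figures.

1070

For an in-line slider-crank, |v_piston| = rω|sinθ|·[1 + r cosθ/√(L² − r² sin²θ)].
With r = 0.0423 m, L = 0.14 m, θ = 127.8°: the bracketed kinematic factor |dx/dθ| = 0.02705 m.
ω = v/|dx/dθ| = 3.04/0.02705 = 112.39 rad/s.
N = 60ω/(2π) = 1073.2 rpm.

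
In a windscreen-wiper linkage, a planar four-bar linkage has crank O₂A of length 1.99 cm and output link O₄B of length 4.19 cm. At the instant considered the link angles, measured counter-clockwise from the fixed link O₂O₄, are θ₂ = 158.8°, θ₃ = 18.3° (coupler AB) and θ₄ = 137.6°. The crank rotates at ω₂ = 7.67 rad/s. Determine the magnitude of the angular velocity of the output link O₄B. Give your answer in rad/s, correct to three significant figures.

ω₂ = 7.67 rad/s
Differentiating the loop-closure r₂e^{iθ₂}+r₃e^{iθ₃}=r₁+r₄e^{iθ₄} gives r₂ω₂e^{iθ₂}+r₃ω₃e^{iθ₃}=r₄ω₄e^{iθ₄}.
Eliminating the other unknown: ω₄ = r₂ω₂ sin(θ₂−θ₃) / [r₄ sin(θ₄−θ₃)].
Numerator sine = +0.63608; denominator sine = +0.87207.
Result = 0.0199·7.67·(+0.63608) / (0.0419·(+0.87207)) = +2.657 rad/s; magnitude 2.657 rad/s.

2.66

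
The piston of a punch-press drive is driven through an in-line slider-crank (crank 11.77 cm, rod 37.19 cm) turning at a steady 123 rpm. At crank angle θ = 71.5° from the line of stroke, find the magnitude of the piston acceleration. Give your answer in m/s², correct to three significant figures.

ω = 2π·123/60 = 12.88 rad/s
x(θ) = r cosθ + √(L² − r² sin²θ); with ω constant, a = ω²·d²x/dθ².
d²x/dθ² = −r cosθ − r²(cos2θ)/√u − r⁴ sin²2θ/(4u^{3/2}),  u = L² − r² sin²θ = 0.125851 m².
Substituting r = 0.1177 m, L = 0.3719 m, θ = 71.5°: d²x/dθ² = -0.006549 m.
a = ω²·d²x/dθ² = (12.88)²·(-0.006549) = -1.0865 m/s²;  |a| = 1.0865 m/s².

1.09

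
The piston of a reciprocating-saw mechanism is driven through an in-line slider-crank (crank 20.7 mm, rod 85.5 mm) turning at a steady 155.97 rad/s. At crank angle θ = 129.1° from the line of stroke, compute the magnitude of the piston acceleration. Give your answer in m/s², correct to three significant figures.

341

ω = 156 rad/s
x(θ) = r cosθ + √(L² − r² sin²θ); with ω constant, a = ω²·d²x/dθ².
d²x/dθ² = −r cosθ − r²(cos2θ)/√u − r⁴ sin²2θ/(4u^{3/2}),  u = L² − r² sin²θ = 0.00705219 m².
Substituting r = 0.0207 m, L = 0.0855 m, θ = 129.1°: d²x/dθ² = +0.014024 m.
a = ω²·d²x/dθ² = (156)²·(+0.014024) = +341.16 m/s²;  |a| = 341.16 m/s².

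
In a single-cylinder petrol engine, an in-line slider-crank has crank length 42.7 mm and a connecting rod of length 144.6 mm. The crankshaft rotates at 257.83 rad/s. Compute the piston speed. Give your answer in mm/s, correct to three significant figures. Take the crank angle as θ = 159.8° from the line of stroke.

ω = 257.8 rad/s
For an in-line slider-crank, x = r cosθ + √(L² − r² sin²θ), so v = −rω sinθ·[1 + r cosθ/√(L² − r² sin²θ)].
With r = 0.0427 m, L = 0.1446 m, θ = 159.8°: √(L² − r² sin²θ) = 0.14385 m.
v = −0.0427·257.8·0.34530·[1 + 0.0427·-0.93849/0.14385] = -2.7425 m/s.
|v| = 2.7425 m/s = 2742.5 mm/s.

2740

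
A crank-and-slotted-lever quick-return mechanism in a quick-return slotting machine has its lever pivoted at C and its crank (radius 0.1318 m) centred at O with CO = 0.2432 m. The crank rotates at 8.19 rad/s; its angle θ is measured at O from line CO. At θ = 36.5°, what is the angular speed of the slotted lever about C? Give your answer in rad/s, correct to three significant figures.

ω = 8.19 rad/s
Crank pin A relative to C: A = (d + r cosθ, r sinθ); lever angle φ = atan2(r sinθ, d + r cosθ).
Differentiating tanφ: φ̇ = rω(d cosθ + r)/(d² + r² + 2dr cosθ).
d² + r² + 2dr cosθ = |CA|² = 0.128051 m²;  d cosθ + r = +0.3273 m.
|ω_lever| = |0.1318·8.19·+0.3273| / 0.128051 = 2.7591 rad/s.

2.76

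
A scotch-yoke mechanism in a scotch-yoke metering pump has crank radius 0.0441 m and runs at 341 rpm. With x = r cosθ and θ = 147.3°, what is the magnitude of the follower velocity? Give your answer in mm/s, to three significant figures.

851

ω = 35.71 rad/s (from 341 rpm).
x = r cosθ ⇒ ẋ = −rω sinθ.
|v| = rω|sinθ| = 0.0441·35.71·|sin 147.3°| = 0.85076 m/s = 850.76 mm/s.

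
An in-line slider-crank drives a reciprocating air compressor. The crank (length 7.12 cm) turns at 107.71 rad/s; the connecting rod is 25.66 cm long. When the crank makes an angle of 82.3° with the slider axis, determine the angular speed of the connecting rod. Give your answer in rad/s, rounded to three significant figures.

4.16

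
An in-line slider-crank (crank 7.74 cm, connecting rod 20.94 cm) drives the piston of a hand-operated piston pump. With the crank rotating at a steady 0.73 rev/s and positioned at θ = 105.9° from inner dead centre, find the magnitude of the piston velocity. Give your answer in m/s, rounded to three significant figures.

ω = 2π·0.73 = 4.587 rad/s
For an in-line slider-crank, x = r cosθ + √(L² − r² sin²θ), so v = −rω sinθ·[1 + r cosθ/√(L² − r² sin²θ)].
With r = 0.0774 m, L = 0.2094 m, θ = 105.9°: √(L² − r² sin²θ) = 0.19572 m.
v = −0.0774·4.587·0.96174·[1 + 0.0774·-0.27396/0.19572] = -0.30444 m/s.
|v| = 0.30444 m/s.

0.304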